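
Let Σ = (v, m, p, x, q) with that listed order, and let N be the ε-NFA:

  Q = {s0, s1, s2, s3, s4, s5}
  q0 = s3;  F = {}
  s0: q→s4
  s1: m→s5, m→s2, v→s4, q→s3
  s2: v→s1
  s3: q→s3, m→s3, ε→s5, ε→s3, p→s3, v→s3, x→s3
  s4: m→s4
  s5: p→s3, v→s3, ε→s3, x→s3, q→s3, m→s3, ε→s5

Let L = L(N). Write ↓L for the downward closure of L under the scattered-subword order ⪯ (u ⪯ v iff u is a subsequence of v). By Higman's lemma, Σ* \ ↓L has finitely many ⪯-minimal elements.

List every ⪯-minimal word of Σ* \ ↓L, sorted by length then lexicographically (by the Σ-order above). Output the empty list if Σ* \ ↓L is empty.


A = [ε].

|Q|=6, |F|=0, |δ|=21 (4 ε).
min D↑ (1 st, q0=0, F={0}): 0:v→0,m→0,p→0,x→0,q→0.
ε ∈ L(D↑) — L = ∅.


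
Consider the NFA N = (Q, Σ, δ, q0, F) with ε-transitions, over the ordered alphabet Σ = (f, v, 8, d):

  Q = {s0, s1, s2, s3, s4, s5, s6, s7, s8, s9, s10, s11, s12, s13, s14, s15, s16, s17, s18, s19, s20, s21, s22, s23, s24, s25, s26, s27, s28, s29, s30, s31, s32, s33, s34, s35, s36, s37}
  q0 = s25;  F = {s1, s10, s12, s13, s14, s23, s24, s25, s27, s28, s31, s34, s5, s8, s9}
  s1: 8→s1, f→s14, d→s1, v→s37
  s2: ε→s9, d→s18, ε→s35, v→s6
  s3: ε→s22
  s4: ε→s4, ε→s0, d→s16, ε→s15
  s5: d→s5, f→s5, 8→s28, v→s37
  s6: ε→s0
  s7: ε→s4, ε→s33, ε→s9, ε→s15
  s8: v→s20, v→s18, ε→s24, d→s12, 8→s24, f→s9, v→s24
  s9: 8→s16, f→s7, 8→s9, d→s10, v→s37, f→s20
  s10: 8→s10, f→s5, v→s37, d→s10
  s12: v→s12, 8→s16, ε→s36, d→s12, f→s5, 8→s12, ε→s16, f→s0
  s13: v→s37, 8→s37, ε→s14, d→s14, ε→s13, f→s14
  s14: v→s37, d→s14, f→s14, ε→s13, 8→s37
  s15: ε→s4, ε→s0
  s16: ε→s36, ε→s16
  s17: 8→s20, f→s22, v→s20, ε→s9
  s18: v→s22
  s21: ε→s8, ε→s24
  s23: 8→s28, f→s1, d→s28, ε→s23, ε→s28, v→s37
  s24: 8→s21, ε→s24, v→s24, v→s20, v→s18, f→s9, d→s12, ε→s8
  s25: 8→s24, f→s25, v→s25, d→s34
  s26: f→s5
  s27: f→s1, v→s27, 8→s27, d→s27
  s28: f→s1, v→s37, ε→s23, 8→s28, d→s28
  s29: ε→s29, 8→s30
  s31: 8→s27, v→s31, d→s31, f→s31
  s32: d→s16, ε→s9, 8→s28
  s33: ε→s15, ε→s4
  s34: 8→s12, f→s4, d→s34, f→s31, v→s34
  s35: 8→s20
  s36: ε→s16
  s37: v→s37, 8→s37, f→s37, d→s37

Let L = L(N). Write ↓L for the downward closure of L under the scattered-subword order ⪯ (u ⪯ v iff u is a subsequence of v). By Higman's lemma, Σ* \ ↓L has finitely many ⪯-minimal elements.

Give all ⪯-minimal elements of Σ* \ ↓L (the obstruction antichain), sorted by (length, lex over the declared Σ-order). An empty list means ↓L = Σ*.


A = [8fv, df8ff8].

|Q|=38, |F|=15, |δ|=119 (34 ε).
min D↑ (13 st, q0=0, F={6}): 0:f→0,v→0,8→1,d→2 1:f→3,v→1,8→1,d→4 2:f→5,v→2,8→4,d→2 3:f→3,v→6,8→3,d→7 4:f→8,v→4,8→4,d→4 5:f→5,v→5,8→9,d→5 6:f→6,v→6,8→6,d→6 7:f→8,v→6,8→7,d→7 8:f→8,v→6,8→10,d→8 9:f→11,v→9,8→9,d→9 10:f→11,v→6,8→10,d→10 11:f→12,v→6,8→11,d→11 12:f→12,v→6,8→6,d→12 [Hopcroft].
'8fv': |S_i|=[27, 24, 17, 1] end={s37} rej; 3/3 deletions ∈↓L.
'df8ff8': |S_i|=[27, 17, 14, 7, 4, 3, 1] end={s37} rej; 6/6 single-dels accept.
2 minimals (antichain).


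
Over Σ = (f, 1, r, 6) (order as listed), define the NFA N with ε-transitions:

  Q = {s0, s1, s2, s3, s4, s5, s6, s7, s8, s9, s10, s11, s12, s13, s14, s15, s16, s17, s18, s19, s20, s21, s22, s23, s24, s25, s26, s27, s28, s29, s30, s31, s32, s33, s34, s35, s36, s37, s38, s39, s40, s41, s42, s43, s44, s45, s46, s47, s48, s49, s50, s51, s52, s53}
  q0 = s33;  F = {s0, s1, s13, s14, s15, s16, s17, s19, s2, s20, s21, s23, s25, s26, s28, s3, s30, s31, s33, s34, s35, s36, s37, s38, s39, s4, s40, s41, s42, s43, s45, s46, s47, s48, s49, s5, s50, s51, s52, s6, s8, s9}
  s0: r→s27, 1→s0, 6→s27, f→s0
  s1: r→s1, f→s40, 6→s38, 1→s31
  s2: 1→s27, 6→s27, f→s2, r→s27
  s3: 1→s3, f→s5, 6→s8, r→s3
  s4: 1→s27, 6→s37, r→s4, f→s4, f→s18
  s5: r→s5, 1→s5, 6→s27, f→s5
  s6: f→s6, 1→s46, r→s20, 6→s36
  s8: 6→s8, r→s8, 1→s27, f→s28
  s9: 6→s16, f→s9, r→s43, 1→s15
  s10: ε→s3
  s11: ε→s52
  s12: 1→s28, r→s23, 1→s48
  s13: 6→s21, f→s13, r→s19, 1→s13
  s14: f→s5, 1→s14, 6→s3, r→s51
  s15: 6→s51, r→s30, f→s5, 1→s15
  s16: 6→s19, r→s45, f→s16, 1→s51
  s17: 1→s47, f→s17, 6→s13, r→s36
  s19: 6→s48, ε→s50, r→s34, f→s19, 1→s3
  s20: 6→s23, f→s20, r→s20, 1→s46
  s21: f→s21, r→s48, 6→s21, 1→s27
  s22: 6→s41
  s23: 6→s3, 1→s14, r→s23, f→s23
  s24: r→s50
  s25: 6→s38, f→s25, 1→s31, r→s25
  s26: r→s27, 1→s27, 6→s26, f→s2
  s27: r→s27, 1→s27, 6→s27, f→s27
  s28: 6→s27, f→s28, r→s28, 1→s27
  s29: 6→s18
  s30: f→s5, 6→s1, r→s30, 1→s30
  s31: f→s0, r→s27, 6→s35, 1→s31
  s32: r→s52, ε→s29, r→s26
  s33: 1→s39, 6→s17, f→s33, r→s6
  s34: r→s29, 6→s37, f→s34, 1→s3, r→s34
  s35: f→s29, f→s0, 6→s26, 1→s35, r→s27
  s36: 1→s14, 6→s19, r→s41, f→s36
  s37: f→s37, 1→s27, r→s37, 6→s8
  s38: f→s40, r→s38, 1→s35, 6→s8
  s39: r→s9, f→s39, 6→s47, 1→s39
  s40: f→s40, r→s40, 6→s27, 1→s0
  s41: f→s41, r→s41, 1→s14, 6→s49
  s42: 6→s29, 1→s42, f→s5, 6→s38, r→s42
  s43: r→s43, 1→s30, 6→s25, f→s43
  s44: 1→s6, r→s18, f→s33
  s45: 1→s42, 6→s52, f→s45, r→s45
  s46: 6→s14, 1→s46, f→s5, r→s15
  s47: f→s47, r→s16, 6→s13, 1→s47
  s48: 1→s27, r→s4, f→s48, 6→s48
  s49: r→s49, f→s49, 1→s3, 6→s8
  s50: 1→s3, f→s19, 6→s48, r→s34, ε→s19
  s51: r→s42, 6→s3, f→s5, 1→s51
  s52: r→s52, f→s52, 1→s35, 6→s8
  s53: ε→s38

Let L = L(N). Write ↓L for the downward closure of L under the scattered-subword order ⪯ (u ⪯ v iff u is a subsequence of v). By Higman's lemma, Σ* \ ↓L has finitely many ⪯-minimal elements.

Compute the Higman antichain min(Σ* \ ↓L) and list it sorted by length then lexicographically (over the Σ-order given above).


min(Σ*\↓L) = [r1f6, 6661, 1rr61r, rr66f6].

|Q|=54, |F|=42, |δ|=193 (6 ε).
min D↑ (42 st, q0=0, F={23}): 0:f→0,1→1,r→2,6→3 1:f→1,1→1,r→4,6→5 2:f→2,1→6,r→7,6→8 3:f→3,1→5,r→8,6→9 4:f→4,1→10,r→11,6→12 5:f→5,1→5,r→12,6→9 6:f→13,1→6,r→10,6→14 7:f→7,1→6,r→7,6→15 8:f→8,1→14,r→16,6→17 9:f→9,1→9,r→17,6→18 10:f→13,1→10,r→19,6→20 11:f→11,1→19,r→11,6→21 12:f→12,1→20,r→22,6→17 13:f→13,1→13,r→13,6→23 14:f→13,1→14,r→20,6→24 15:f→15,1→14,r→15,6→24 16:f→16,1→14,r→16,6→25 17:f→17,1→24,r→26,6→27 18:f→18,1→23,r→27,6→18 19:f→13,1→19,r→19,6→28 20:f→13,1→20,r→29,6→24 21:f→21,1→30,r→21,6→31 22:f→22,1→29,r→22,6→32 23:f→23,1→23,r→23,6→23 24:f→13,1→24,r→24,6→33 25:f→25,1→24,r→25,6→33 26:f→26,1→24,r→26,6→34 27:f→27,1→23,r→35,6→27 28:f→36,1→30,r→28,6→31 29:f→13,1→29,r→29,6→31 30:f→37,1→30,r→23,6→38 31:f→36,1→38,r→31,6→33 32:f→32,1→38,r→32,6→33 33:f→39,1→23,r→33,6→33 34:f→34,1→23,r→34,6→33 35:f→35,1→23,r→35,6→34 36:f→36,1→37,r→36,6→23 37:f→37,1→37,r→23,6→23 38:f→37,1→38,r→23,6→40 39:f→39,1→23,r→39,6→23 40:f→41,1→23,r→23,6→40 41:f→41,1→23,r→23,6→23 (ε-aug+det+¬).
'r1f6': N↓-sim [45, 39, 21, 8, 2] end={s18,s27} ∉↓L; 4/4 single-dels accept.
'6661': |S_i|=[45, 36, 23, 10, 1] end={s27} ∉↓L; 4/4 single-dels accept.
'1rr61r': |S_i|=[45, 37, 31, 24, 16, 8, 1] end={s27} — reject; 6/6 single-dels accept.
'rr66f6': |S_i|=[45, 39, 32, 23, 13, 8, 2] end={s18,s27} rej; 6/6 deletions ∈↓L.
4 words, ⪯-incomp.


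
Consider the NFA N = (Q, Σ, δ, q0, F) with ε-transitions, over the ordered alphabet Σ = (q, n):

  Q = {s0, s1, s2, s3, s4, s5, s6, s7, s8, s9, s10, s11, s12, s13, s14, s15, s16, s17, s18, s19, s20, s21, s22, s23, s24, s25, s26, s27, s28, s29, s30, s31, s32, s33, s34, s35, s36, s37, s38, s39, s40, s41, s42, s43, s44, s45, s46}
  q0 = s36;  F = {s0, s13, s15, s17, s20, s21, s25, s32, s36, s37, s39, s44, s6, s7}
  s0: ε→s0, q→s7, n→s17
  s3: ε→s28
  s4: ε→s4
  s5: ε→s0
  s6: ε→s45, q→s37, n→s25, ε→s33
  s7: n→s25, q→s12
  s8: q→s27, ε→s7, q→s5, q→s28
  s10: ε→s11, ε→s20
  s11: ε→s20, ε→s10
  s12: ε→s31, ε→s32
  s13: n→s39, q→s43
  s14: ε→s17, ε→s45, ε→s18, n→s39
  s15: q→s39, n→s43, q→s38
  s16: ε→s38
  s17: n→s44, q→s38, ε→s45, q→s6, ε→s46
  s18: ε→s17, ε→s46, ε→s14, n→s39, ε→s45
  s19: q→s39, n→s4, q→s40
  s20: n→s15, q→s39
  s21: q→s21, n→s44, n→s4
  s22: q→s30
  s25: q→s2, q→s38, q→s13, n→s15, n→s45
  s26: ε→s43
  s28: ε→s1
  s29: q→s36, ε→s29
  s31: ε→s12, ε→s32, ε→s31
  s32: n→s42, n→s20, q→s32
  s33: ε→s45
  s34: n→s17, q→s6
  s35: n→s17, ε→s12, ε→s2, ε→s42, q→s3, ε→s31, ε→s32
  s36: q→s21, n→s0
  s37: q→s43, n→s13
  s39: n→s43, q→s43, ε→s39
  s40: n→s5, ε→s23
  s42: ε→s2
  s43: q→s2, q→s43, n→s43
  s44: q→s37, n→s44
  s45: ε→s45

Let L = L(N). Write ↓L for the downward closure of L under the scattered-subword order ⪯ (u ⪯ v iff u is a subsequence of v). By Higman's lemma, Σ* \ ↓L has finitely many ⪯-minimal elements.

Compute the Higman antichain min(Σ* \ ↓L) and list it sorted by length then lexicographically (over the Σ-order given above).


A = [qnqq, nqnnn, nnqqq, nnnqq, nqqnqn].

|Q|=47, |F|=14, |δ|=92 (39 ε).
min D↑ (15 st, q0=0, F={10}): 0:q→1,n→2 1:q→1,n→3 2:q→4,n→5 3:q→6,n→3 4:q→7,n→8 5:q→9,n→3 6:q→10,n→11 7:q→7,n→12 8:q→11,n→13 9:q→6,n→8 10:q→10,n→10 11:q→10,n→14 12:q→14,n→13 13:q→14,n→10 14:q→10,n→10 (ε-aug+det+¬).
'qnqq': N↓-sim [24, 20, 13, 6, 2] end={s2,s43} — reject; 4/4 del acc.
'nqnnn': N↓-sim [24, 22, 17, 10, 6, 2] end={s2,s43} rej; 5/5 single-dels accept.
'nnqqq': run [24, 22, 16, 11, 6, 2] end={s2,s43} ∉↓L; 5/5 del acc.
'nnnqq': run [24, 22, 16, 10, 6, 2] end={s2,s43} ∉↓L; 5/5 deletions ∈↓L.
'nqqnqn': |S_i|=[24, 22, 17, 12, 8, 4, 2] end={s2,s43} rej; 6/6 single-dels accept.
5 obstructions.


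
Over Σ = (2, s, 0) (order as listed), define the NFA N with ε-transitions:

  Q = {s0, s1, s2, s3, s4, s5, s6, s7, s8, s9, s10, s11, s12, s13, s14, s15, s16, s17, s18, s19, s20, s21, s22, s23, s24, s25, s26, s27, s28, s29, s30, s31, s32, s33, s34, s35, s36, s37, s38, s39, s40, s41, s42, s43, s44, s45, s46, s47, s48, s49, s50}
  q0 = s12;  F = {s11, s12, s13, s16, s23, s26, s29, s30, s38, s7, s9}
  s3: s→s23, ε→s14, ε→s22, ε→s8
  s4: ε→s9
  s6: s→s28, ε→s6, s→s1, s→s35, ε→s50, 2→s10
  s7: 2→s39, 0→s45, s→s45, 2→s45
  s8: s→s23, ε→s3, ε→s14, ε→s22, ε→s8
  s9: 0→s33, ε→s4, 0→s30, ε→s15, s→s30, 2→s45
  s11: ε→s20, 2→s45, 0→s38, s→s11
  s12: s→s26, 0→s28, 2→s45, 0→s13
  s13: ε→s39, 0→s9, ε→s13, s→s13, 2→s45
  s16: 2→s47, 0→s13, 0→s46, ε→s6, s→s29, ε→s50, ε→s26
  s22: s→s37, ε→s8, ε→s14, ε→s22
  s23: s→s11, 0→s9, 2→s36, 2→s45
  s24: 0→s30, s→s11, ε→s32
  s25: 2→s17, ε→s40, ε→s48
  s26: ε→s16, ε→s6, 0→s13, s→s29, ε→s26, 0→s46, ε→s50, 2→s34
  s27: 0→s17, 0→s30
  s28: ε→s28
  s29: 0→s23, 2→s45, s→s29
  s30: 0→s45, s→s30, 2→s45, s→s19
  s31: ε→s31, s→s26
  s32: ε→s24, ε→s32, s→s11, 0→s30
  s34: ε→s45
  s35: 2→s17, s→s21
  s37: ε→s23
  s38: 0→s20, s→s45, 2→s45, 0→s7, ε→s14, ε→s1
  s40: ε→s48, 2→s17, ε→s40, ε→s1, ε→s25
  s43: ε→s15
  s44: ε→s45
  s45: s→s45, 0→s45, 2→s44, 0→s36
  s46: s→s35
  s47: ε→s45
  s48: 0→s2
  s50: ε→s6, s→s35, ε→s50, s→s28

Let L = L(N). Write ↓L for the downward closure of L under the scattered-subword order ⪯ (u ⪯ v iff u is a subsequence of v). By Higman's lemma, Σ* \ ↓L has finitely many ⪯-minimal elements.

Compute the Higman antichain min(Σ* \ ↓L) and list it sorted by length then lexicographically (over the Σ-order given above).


|Q|=51, |F|=11, |δ|=112 (45 ε).
min D↑ (11 st, q0=0, F={1}): 0:2→1,s→2,0→3 1:2→1,s→1,0→1 2:2→1,s→4,0→3 3:2→1,s→3,0→5 4:2→1,s→4,0→6 5:2→1,s→7,0→7 6:2→1,s→8,0→5 7:2→1,s→7,0→1 8:2→1,s→8,0→9 9:2→1,s→1,0→10 10:2→1,s→1,0→1 (ε-aug+det+¬).
'2': N↓-sim [32, 8] end={s10,s17,s34,s36,s39,s44,s45,s47} — reject; 1/1 deletions ∈↓L.
'00s0': run [32, 23, 15, 5, 3] end={s36,s44,s45} rej; 4/4 single-dels accept.
'0000': N↓-sim [32, 23, 15, 9, 3] end={s36,s44,s45} rej; 4/4 deletions ∈↓L.
'ss0s0s': run [32, 31, 23, 17, 12, 9, 3] end={s36,s44,s45} — reject; 6/6 del acc.
4 minimals (antichain).

A = [2, 00s0, 0000, ss0s0s].


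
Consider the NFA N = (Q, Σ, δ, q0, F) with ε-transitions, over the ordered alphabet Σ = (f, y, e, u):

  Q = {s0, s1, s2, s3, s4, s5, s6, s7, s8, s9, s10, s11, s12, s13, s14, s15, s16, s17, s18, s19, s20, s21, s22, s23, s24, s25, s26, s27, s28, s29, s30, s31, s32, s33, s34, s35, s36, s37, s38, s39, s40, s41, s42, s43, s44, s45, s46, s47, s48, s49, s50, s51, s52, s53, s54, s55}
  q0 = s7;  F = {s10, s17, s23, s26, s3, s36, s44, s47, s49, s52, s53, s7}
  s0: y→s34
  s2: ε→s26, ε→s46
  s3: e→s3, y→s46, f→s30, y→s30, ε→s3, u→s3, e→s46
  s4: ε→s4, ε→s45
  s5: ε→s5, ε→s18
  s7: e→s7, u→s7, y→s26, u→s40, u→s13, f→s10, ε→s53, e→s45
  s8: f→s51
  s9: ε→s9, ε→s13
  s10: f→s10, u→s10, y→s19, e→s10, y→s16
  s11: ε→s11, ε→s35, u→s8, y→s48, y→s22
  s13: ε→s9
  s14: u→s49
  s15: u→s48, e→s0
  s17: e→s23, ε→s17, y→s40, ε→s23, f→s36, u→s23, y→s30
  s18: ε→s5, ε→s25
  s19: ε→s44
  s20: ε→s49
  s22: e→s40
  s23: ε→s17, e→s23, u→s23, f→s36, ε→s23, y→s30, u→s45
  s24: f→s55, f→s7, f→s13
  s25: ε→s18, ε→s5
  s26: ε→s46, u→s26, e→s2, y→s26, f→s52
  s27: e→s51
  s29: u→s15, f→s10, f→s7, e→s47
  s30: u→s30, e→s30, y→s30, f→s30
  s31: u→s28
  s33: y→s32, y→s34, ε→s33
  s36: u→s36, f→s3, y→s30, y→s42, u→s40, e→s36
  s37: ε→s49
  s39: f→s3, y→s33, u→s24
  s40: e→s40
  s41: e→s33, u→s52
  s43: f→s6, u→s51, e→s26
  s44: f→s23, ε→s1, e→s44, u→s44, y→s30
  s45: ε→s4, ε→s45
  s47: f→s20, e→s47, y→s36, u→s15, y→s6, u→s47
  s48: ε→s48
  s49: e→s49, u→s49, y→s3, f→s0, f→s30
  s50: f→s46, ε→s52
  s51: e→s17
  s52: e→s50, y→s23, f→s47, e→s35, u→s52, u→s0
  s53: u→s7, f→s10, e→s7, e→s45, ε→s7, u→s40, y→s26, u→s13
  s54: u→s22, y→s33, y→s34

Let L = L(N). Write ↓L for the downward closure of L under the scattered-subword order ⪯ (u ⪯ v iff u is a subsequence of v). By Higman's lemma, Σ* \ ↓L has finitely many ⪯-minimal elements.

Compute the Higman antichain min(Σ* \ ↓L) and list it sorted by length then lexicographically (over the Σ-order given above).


A = [fyy, yffff].

|Q|=56, |F|=12, |δ|=136 (32 ε).
min D↑ (11 st, q0=0, F={6}): 0:f→1,y→2,e→0,u→0 1:f→1,y→3,e→1,u→1 2:f→4,y→2,e→2,u→2 3:f→5,y→6,e→3,u→3 4:f→7,y→5,e→4,u→4 5:f→8,y→6,e→5,u→5 6:f→6,y→6,e→6,u→6 7:f→9,y→8,e→7,u→7 8:f→10,y→6,e→8,u→8 9:f→6,y→10,e→9,u→9 10:f→6,y→6,e→10,u→10 (ε-aug+det+¬).
'fyy': N↓-sim [32, 26, 16, 4] end={s30,s40,s42,s46} ∉↓L; 3/3 deletions ∈↓L.
'yffff': N↓-sim [32, 27, 21, 14, 7, 3] end={s0,s30,s34} ∉↓L; 5/5 single-dels accept.
2 minimals (antichain).


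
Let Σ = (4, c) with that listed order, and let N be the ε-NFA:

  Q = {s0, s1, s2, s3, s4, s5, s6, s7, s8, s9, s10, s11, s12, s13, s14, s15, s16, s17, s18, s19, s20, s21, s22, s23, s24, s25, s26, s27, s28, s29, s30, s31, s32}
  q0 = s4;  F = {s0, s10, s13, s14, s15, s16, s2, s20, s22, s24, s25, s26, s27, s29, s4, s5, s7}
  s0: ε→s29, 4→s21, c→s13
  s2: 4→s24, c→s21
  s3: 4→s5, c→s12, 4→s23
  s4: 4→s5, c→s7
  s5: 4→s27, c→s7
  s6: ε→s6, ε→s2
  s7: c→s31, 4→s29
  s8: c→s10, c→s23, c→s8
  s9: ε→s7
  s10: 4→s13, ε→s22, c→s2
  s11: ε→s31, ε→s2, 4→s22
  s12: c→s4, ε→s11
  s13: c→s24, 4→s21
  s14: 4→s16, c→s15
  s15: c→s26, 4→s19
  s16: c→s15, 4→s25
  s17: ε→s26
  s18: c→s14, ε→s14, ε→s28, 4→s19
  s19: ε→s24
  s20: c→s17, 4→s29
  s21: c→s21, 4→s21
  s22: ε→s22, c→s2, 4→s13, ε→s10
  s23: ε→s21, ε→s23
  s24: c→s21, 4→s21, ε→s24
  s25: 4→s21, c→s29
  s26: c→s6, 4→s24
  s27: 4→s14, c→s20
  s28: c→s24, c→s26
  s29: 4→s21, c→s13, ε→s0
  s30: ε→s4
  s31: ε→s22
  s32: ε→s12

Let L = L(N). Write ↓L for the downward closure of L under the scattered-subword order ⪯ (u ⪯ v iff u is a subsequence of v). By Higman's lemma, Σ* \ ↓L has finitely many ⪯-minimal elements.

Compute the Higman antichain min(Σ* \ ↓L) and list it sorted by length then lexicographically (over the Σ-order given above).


|Q|=33, |F|=17, |δ|=69 (21 ε).
min D↑ (16 st, q0=0, F={8}): 0:4→1,c→2 1:4→3,c→2 2:4→4,c→5 3:4→6,c→7 4:4→8,c→9 5:4→9,c→10 6:4→11,c→12 7:4→4,c→13 8:4→8,c→8 9:4→8,c→14 10:4→14,c→8 11:4→15,c→12 12:4→14,c→13 13:4→14,c→10 14:4→8,c→8 15:4→8,c→4.
'c44': run [22, 16, 6, 1] end={s21} — reject; 3/3 del acc.
'cccc': N↓-sim [22, 16, 10, 4, 1] end={s21} rej; 4/4 single-dels accept.
'444444': run [22, 21, 16, 13, 12, 7, 1] end={s21} — reject; 6/6 del acc.
'444c4c': |S_i|=[22, 21, 16, 13, 10, 3, 1] end={s21} — reject; 6/6 del acc.
'44cc4c': N↓-sim [22, 21, 16, 12, 7, 2, 1] end={s21} rej; 6/6 deletions ∈↓L.
5 words, ⪯-incomp.

min(Σ*\↓L) = [c44, cccc, 444444, 444c4c, 44cc4c].


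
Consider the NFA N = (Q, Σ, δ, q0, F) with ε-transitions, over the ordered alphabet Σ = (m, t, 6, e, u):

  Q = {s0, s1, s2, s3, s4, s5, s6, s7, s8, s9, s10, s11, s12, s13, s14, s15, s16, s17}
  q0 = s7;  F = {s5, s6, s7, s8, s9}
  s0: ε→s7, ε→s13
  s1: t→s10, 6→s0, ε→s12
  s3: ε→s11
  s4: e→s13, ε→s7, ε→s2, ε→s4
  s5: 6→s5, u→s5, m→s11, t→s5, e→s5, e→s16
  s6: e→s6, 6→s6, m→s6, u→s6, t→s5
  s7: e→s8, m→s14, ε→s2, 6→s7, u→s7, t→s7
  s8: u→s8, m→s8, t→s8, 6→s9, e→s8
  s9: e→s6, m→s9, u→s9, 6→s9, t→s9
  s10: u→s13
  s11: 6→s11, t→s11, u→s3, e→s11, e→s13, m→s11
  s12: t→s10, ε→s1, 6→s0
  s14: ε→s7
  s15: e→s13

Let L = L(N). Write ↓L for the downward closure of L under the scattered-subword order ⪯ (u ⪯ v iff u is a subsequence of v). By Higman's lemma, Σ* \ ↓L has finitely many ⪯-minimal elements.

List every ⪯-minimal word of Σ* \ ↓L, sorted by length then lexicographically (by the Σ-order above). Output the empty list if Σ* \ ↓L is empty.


min(Σ*\↓L) = [e6etm].

|Q|=18, |F|=5, |δ|=49 (10 ε).
min D↑ (6 st, q0=0, F={5}): 0:m→0,t→0,6→0,e→1,u→0 1:m→1,t→1,6→2,e→1,u→1 2:m→2,t→2,6→2,e→3,u→2 3:m→3,t→4,6→3,e→3,u→3 4:m→5,t→4,6→4,e→4,u→4 5:m→5,t→5,6→5,e→5,u→5 (ε-aug+det+¬).
'e6etm': run [11, 8, 7, 6, 5, 3] end={s11,s13,s3} — reject; 5/5 del acc.
1 obstructions.


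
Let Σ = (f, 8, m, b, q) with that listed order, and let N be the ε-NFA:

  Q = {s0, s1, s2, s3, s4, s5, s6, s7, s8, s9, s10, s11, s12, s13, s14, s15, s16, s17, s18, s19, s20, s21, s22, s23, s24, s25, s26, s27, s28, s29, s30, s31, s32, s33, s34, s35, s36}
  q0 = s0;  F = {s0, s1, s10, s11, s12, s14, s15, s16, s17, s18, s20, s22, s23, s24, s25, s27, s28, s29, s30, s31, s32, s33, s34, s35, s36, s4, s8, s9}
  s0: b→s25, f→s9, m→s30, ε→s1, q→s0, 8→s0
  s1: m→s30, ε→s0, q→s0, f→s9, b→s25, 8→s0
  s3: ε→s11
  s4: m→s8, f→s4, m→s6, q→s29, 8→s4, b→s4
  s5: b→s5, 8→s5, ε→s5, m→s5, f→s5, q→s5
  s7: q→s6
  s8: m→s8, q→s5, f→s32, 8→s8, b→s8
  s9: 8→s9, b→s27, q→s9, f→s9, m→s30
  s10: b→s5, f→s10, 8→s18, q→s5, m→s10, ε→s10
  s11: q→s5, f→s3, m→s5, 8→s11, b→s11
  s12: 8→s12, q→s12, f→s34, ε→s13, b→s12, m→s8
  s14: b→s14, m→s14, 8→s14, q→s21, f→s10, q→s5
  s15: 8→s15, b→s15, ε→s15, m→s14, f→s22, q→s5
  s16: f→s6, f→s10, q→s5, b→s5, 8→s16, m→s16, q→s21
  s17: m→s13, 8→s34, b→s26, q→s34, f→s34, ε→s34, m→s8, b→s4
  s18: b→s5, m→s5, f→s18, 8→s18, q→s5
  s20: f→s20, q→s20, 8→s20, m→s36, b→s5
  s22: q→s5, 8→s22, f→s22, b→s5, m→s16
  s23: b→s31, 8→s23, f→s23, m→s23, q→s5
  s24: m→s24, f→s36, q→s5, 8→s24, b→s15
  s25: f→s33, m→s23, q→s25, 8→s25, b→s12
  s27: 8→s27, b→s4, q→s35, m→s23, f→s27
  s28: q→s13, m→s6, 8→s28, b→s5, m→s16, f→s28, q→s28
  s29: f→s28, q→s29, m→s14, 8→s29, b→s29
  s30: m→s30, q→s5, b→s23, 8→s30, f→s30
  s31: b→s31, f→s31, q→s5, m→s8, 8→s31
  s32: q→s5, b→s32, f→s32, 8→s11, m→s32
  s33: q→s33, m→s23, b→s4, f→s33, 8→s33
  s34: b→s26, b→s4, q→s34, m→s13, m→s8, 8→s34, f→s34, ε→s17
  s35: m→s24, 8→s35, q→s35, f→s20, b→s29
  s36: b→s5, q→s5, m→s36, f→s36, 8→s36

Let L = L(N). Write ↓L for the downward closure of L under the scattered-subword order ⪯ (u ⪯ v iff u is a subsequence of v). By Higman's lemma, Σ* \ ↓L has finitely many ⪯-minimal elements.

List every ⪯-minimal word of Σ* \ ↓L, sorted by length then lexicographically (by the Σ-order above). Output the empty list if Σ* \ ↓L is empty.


|Q|=37, |F|=28, |δ|=165 (9 ε).
min D↑ (27 st, q0=0, F={6}): 0:f→1,8→0,m→2,b→3,q→0 1:f→1,8→1,m→2,b→4,q→1 2:f→2,8→2,m→2,b→5,q→6 3:f→7,8→3,m→5,b→8,q→3 4:f→4,8→4,m→5,b→9,q→10 5:f→5,8→5,m→5,b→11,q→6 6:f→6,8→6,m→6,b→6,q→6 7:f→7,8→7,m→5,b→9,q→7 8:f→12,8→8,m→13,b→8,q→8 9:f→9,8→9,m→13,b→9,q→14 10:f→15,8→10,m→16,b→14,q→10 11:f→11,8→11,m→13,b→11,q→6 12:f→12,8→12,m→13,b→9,q→12 13:f→17,8→13,m→13,b→13,q→6 14:f→18,8→14,m→19,b→14,q→14 15:f→15,8→15,m→20,b→6,q→15 16:f→20,8→16,m→16,b→21,q→6 17:f→17,8→22,m→17,b→17,q→6 18:f→18,8→18,m→23,b→6,q→18 19:f→24,8→19,m→19,b→19,q→6 20:f→20,8→20,m→20,b→6,q→6 21:f→25,8→21,m→19,b→21,q→6 22:f→22,8→22,m→6,b→22,q→6 23:f→24,8→23,m→23,b→6,q→6 24:f→24,8→26,m→24,b→6,q→6 25:f→25,8→25,m→23,b→6,q→6 26:f→26,8→26,m→6,b→6,q→6 (ε-aug+det+¬).
'mq': |S_i|=[34, 19, 2] end={s21,s5} — reject; 2/2 deletions ∈↓L.
'fbqfb': N↓-sim [34, 30, 25, 16, 11, 1] end={s5} — reject; 5/5 deletions ∈↓L.
'bbmf8m': N↓-sim [34, 30, 22, 12, 7, 4, 1] end={s5} — reject; 6/6 single-dels accept.
3 minimals (antichain).

A = [mq, fbqfb, bbmf8m].


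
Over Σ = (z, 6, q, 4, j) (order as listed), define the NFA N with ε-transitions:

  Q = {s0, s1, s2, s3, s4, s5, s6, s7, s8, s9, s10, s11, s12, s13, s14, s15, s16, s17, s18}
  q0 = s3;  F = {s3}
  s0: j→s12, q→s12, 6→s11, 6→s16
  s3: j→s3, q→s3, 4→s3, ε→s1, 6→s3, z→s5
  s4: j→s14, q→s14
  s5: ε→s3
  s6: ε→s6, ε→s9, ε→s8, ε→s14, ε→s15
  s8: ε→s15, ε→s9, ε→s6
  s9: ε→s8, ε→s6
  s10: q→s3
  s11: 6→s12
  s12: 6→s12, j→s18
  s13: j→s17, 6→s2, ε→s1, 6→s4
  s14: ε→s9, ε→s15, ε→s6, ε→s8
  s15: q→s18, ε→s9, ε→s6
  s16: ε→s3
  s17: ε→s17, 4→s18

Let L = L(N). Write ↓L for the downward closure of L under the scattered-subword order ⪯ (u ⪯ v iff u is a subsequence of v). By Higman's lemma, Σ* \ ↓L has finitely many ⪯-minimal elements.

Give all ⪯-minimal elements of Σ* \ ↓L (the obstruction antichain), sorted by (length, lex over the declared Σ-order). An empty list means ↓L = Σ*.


|Q|=19, |F|=1, |δ|=41 (21 ε).
min D↑ (1 st, q0=0, F={}): 0:z→0,6→0,q→0,4→0,j→0 (ε-aug+det+¬).
L(D↑) = ∅ ⇒ ↓L = Σ*.

A = [].


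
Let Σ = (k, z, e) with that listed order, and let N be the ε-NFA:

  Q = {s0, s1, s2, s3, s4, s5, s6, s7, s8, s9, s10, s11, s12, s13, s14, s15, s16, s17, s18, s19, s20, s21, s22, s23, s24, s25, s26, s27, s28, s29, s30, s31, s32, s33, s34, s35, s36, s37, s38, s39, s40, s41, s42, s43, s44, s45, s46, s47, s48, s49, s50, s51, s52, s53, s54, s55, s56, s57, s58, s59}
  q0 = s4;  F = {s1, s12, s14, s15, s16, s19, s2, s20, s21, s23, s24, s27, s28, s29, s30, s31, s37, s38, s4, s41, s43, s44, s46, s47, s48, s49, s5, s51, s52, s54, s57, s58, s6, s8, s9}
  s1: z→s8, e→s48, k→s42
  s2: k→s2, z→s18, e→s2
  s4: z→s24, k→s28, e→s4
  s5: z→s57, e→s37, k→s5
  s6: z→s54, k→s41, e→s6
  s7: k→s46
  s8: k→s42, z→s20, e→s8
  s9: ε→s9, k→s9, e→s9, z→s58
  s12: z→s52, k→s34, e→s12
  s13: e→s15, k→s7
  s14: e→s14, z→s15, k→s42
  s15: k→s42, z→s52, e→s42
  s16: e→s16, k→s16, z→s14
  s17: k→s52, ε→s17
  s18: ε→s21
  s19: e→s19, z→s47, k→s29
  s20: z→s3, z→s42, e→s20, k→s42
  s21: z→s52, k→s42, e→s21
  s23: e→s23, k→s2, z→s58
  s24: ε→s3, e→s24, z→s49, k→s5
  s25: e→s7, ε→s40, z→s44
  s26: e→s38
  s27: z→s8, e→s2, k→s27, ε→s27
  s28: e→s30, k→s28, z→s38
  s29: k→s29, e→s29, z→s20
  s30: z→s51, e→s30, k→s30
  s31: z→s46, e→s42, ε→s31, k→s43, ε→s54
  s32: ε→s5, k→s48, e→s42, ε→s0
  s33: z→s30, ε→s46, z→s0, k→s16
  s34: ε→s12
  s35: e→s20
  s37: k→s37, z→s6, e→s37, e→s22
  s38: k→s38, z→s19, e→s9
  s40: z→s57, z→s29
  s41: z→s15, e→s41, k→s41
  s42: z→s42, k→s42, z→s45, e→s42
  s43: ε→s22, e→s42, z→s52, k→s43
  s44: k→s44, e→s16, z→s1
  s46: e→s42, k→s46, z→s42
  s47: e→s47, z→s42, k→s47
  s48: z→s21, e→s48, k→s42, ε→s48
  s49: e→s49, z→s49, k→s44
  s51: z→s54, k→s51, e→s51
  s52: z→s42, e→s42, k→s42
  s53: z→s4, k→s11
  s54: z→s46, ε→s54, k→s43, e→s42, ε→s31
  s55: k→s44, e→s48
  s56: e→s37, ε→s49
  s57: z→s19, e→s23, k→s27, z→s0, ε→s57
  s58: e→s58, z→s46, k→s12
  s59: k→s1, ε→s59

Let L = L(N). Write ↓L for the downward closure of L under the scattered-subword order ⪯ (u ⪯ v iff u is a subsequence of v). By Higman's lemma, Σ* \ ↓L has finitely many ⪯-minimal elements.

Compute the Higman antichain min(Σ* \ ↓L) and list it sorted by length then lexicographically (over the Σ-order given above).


min(Σ*\↓L) = [kzzzz, kezze, zzkzk].

|Q|=60, |F|=35, |δ|=152 (19 ε).
min D↑ (35 st, q0=0, F={23}): 0:k→1,z→2,e→0 1:k→1,z→3,e→4 2:k→5,z→6,e→2 3:k→3,z→7,e→8 4:k→4,z→9,e→4 5:k→5,z→10,e→11 6:k→12,z→6,e→6 7:k→13,z→14,e→7 8:k→8,z→15,e→8 9:k→9,z→16,e→9 10:k→17,z→7,e→18 11:k→11,z→19,e→11 12:k→12,z→20,e→21 13:k→13,z→22,e→13 14:k→14,z→23,e→14 15:k→24,z→25,e→15 16:k→26,z→25,e→23 17:k→17,z→27,e→28 18:k→28,z→15,e→18 19:k→29,z→16,e→19 20:k→23,z→27,e→30 21:k→21,z→31,e→21 22:k→23,z→23,e→22 23:k→23,z→23,e→23 24:k→24,z→32,e→24 25:k→25,z→23,e→23 26:k→26,z→32,e→23 27:k→23,z→22,e→27 28:k→28,z→33,e→28 29:k→29,z→34,e→29 30:k→23,z→33,e→30 31:k→23,z→34,e→31 32:k→23,z→23,e→23 33:k→23,z→32,e→33 34:k→23,z→32,e→23 [Hopcroft].
'kzzzz': run [42, 39, 33, 21, 7, 3] end={s3,s42,s45} rej; 5/5 del acc.
'kezze': run [42, 39, 31, 21, 10, 2] end={s42,s45} rej; 5/5 del acc.
'zzkzk': run [42, 39, 33, 24, 12, 2] end={s42,s45} — reject; 5/5 single-dels accept.
3 obstructions.


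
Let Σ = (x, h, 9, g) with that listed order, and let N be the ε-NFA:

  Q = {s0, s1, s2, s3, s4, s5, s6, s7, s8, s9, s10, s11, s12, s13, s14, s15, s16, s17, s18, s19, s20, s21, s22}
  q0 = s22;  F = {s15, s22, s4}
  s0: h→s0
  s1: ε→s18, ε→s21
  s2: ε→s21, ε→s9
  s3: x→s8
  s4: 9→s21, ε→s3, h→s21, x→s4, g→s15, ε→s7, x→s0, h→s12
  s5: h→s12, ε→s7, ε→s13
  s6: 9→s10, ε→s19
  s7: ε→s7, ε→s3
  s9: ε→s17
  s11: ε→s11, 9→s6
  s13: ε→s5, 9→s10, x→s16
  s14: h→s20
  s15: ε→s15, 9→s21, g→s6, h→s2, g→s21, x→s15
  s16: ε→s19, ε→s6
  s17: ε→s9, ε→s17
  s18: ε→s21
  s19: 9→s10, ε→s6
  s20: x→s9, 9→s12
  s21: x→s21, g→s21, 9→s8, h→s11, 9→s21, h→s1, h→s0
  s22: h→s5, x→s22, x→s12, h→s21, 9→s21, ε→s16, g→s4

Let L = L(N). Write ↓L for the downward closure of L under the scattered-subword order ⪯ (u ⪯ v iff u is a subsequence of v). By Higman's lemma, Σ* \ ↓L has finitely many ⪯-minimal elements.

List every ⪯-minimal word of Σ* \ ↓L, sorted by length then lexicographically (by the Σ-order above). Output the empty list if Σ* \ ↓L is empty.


A = [h, 9, ggg].

|Q|=23, |F|=3, |δ|=57 (22 ε).
min D↑ (4 st, q0=0, F={1}): 0:x→0,h→1,9→1,g→2 1:x→1,h→1,9→1,g→1 2:x→2,h→1,9→1,g→3 3:x→3,h→1,9→1,g→1.
'h': N↓-sim [21, 18] end={s0,s1,s10,s11,s12,s13,s16,s17,s18,s19,s2,s21,…} ∉↓L; 1/1 del acc.
'9': N↓-sim [21, 9] end={s0,s1,s10,s11,s18,s19,s21,s6,s8} ∉↓L; 1/1 del acc.
'ggg': N↓-sim [21, 17, 13, 9] end={s0,s1,s10,s11,s18,s19,s21,s6,s8} — reject; 3/3 del acc.
3 obstructions.


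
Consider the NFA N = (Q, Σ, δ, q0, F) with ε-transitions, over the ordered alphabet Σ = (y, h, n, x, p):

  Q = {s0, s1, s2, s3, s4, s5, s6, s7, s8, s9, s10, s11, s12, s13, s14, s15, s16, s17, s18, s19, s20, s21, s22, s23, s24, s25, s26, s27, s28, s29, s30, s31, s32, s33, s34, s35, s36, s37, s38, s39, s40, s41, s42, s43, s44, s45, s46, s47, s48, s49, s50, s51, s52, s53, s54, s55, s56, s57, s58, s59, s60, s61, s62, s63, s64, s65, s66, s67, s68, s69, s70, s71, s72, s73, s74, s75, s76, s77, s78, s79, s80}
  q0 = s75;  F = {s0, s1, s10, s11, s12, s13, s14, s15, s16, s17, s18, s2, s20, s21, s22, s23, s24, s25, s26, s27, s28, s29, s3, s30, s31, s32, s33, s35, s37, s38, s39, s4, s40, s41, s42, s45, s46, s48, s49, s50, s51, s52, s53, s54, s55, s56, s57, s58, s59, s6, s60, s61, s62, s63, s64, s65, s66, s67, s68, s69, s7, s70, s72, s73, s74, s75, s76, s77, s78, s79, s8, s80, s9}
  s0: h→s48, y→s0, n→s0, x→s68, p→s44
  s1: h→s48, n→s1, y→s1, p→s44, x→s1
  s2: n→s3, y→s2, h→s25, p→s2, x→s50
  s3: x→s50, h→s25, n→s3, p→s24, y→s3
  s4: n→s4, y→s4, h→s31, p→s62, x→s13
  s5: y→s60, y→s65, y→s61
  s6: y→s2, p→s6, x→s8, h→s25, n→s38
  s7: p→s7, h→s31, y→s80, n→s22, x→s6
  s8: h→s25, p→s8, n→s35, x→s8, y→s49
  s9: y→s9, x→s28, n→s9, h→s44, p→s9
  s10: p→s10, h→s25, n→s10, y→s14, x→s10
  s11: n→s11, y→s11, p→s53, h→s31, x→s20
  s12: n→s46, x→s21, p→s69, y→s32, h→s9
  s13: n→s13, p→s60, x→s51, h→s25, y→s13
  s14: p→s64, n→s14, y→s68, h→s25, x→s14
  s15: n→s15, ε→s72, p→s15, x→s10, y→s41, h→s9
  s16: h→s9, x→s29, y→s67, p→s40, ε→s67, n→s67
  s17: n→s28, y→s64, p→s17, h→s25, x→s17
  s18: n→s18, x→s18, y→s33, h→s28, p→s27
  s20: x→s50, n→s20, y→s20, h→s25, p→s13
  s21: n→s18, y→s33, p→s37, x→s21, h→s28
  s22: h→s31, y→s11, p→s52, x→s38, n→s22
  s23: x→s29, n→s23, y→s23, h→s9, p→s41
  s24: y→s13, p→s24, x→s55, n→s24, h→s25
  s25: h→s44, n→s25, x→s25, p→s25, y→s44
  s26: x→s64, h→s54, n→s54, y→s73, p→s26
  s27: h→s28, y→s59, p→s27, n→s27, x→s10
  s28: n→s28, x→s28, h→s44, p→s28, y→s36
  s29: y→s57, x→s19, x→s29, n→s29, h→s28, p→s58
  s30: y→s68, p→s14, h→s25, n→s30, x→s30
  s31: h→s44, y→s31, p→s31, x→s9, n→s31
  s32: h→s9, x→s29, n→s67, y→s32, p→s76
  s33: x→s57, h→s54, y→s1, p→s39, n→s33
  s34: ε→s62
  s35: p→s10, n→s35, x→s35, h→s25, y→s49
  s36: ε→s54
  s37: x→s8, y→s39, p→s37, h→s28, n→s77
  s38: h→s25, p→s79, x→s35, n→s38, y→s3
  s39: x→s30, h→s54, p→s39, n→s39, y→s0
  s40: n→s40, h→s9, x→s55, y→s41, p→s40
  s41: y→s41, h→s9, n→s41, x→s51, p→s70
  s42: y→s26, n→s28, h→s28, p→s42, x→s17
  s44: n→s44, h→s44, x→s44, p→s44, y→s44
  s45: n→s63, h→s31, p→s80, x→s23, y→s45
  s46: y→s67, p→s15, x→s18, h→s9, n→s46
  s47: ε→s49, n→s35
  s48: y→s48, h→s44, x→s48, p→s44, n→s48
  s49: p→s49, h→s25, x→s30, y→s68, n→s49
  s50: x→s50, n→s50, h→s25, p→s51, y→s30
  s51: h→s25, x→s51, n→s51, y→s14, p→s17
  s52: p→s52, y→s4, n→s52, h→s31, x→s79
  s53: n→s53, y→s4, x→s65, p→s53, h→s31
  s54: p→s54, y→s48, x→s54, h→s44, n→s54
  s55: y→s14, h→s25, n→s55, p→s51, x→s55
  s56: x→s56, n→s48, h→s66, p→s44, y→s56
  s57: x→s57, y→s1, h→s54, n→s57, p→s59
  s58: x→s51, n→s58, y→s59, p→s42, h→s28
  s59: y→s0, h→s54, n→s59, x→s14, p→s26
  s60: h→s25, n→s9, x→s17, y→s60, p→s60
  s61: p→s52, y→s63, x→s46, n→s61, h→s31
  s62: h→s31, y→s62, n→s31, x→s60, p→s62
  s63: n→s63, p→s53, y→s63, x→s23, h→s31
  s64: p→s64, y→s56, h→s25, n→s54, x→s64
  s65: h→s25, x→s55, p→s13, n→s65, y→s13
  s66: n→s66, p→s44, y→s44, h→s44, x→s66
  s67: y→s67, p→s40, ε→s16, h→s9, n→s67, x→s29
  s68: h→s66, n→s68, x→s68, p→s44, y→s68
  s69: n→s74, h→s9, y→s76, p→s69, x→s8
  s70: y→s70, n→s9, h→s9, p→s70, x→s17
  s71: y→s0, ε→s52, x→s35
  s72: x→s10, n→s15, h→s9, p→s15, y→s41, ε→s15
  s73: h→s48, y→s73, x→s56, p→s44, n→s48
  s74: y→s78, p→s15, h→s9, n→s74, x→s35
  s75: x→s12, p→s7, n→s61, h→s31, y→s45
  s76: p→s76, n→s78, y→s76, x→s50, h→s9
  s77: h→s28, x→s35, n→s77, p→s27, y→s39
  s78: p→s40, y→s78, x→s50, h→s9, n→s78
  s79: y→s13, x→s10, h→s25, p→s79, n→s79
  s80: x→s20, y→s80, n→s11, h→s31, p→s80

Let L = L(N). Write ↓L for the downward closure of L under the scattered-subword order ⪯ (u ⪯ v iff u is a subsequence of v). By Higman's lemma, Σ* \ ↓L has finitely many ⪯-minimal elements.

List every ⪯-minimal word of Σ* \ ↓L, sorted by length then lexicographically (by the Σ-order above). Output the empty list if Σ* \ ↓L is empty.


|Q|=81, |F|=73, |δ|=385 (8 ε).
min D↑ (72 st, q0=0, F={9}): 0:y→1,h→2,n→3,x→4,p→5 1:y→1,h→2,n→6,x→7,p→8 2:y→2,h→9,n→2,x→10,p→2 3:y→6,h→2,n→3,x→11,p→12 4:y→13,h→10,n→11,x→14,p→15 5:y→8,h→2,n→16,x→17,p→5 6:y→6,h→2,n→6,x→7,p→18 7:y→7,h→10,n→7,x→19,p→20 8:y→8,h→2,n→21,x→22,p→8 9:y→9,h→9,n→9,x→9,p→9 10:y→10,h→9,n→10,x→23,p→10 11:y→24,h→10,n→11,x→25,p→26 12:y→27,h→2,n→12,x→28,p→12 13:y→13,h→10,n→24,x→19,p→29 14:y→30,h→23,n→25,x→14,p→31 15:y→29,h→10,n→32,x→33,p→15 16:y→21,h→2,n→16,x→34,p→12 17:y→35,h→36,n→34,x→33,p→17 18:y→27,h→2,n→18,x→37,p→18 19:y→38,h→23,n→19,x→19,p→39 20:y→20,h→10,n→20,x→40,p→41 21:y→21,h→2,n→21,x→22,p→18 22:y→22,h→36,n→22,x→42,p→43 23:y→44,h→9,n→23,x→23,p→23 24:y→24,h→10,n→24,x→19,p→45 25:y→30,h→23,n→25,x→25,p→46 26:y→20,h→10,n→26,x→47,p→26 27:y→27,h→2,n→27,x→43,p→48 28:y→43,h→36,n→28,x→47,p→28 29:y→29,h→10,n→49,x→42,p→29 30:y→50,h→44,n→30,x→38,p→51 31:y→51,h→23,n→52,x→33,p→31 32:y→49,h→10,n→32,x→53,p→26 33:y→54,h→36,n→53,x→33,p→33 34:y→55,h→36,n→34,x→53,p→28 35:y→35,h→36,n→55,x→42,p→35 36:y→9,h→9,n→36,x→36,p→36 37:y→43,h→36,n→37,x→56,p→43 38:y→50,h→44,n→38,x→38,p→57 39:y→57,h→23,n→39,x→40,p→58 40:y→59,h→36,n→40,x→40,p→60 41:y→41,h→10,n→10,x→60,p→41 42:y→61,h→36,n→42,x→42,p→40 43:y→43,h→36,n→43,x→40,p→62 44:y→63,h→9,n→44,x→44,p→44 45:y→20,h→10,n→45,x→56,p→45 46:y→57,h→23,n→46,x→47,p→46 47:y→59,h→36,n→47,x→47,p→47 48:y→48,h→2,n→2,x→62,p→48 49:y→49,h→10,n→49,x→42,p→45 50:y→50,h→63,n→50,x→50,p→9 51:y→64,h→44,n→51,x→61,p→51 52:y→51,h→23,n→52,x→53,p→46 53:y→54,h→36,n→53,x→53,p→47 54:y→65,h→36,n→54,x→61,p→54 55:y→55,h→36,n→55,x→42,p→66 56:y→59,h→36,n→56,x→56,p→40 57:y→64,h→44,n→57,x→59,p→67 58:y→67,h→23,n→23,x→60,p→58 59:y→65,h→36,n→59,x→59,p→68 60:y→68,h→36,n→23,x→60,p→60 61:y→65,h→36,n→61,x→61,p→59 62:y→62,h→36,n→10,x→60,p→62 63:y→63,h→9,n→63,x→63,p→9 64:y→64,h→63,n→64,x→65,p→9 65:y→65,h→69,n→65,x→65,p→9 66:y→43,h→36,n→66,x→56,p→66 67:y→70,h→44,n→44,x→68,p→67 68:y→71,h→36,n→44,x→68,p→68 69:y→9,h→9,n→69,x→69,p→9 70:y→70,h→63,n→63,x→71,p→9 71:y→71,h→69,n→63,x→71,p→9 (ε-aug+det+¬).
'hh': run [76, 9, 1] end={s44} rej; 2/2 single-dels accept.
'pxhy': N↓-sim [76, 59, 31, 3, 1] end={s44} ∉↓L; 4/4 del acc.
'xxyyp': N↓-sim [76, 63, 37, 20, 8, 1] end={s44} — reject; 5/5 deletions ∈↓L.
'yxppnh': |S_i|=[76, 54, 34, 24, 16, 8, 1] end={s44} ∉↓L; 6/6 single-dels accept.
'npypnh': N↓-sim [76, 63, 41, 25, 17, 9, 1] end={s44} ∉↓L; 6/6 del acc.
5 minimals (antichain).

Antichain: [hh, pxhy, xxyyp, yxppnh, npypnh].


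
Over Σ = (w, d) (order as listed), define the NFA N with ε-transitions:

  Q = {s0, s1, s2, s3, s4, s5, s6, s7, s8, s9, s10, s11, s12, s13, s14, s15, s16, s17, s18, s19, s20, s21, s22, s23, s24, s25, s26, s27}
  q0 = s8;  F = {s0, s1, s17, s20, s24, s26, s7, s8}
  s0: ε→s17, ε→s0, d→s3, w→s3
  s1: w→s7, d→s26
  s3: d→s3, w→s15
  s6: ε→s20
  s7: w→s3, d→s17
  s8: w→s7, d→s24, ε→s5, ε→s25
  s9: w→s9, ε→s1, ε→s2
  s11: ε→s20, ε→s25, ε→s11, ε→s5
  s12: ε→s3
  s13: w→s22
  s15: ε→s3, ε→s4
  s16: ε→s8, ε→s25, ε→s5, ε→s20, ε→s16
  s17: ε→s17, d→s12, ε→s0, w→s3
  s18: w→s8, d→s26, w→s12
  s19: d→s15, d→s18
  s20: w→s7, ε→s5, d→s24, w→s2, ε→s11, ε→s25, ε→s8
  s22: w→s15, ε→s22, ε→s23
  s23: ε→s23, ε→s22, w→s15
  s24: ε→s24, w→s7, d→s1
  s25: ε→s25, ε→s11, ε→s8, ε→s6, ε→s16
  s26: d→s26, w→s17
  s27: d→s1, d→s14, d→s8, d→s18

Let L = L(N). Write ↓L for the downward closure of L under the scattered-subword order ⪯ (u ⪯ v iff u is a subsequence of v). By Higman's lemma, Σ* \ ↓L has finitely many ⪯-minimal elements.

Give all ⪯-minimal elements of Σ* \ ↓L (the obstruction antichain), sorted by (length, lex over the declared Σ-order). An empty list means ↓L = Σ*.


|Q|=28, |F|=8, |δ|=67 (35 ε).
min D↑ (7 st, q0=0, F={3}): 0:w→1,d→2 1:w→3,d→4 2:w→1,d→5 3:w→3,d→3 4:w→3,d→3 5:w→1,d→6 6:w→4,d→6 [Hopcroft].
'ww': run [18, 8, 3] end={s15,s3,s4} rej; 2/2 del acc.
'wdd': N↓-sim [18, 8, 6, 4] end={s12,s15,s3,s4} — reject; 3/3 del acc.
'dddwd': |S_i|=[18, 10, 9, 7, 6, 4] end={s12,s15,s3,s4} ∉↓L; 5/5 deletions ∈↓L.
3 minimals (antichain).

A = [ww, wdd, dddwd].


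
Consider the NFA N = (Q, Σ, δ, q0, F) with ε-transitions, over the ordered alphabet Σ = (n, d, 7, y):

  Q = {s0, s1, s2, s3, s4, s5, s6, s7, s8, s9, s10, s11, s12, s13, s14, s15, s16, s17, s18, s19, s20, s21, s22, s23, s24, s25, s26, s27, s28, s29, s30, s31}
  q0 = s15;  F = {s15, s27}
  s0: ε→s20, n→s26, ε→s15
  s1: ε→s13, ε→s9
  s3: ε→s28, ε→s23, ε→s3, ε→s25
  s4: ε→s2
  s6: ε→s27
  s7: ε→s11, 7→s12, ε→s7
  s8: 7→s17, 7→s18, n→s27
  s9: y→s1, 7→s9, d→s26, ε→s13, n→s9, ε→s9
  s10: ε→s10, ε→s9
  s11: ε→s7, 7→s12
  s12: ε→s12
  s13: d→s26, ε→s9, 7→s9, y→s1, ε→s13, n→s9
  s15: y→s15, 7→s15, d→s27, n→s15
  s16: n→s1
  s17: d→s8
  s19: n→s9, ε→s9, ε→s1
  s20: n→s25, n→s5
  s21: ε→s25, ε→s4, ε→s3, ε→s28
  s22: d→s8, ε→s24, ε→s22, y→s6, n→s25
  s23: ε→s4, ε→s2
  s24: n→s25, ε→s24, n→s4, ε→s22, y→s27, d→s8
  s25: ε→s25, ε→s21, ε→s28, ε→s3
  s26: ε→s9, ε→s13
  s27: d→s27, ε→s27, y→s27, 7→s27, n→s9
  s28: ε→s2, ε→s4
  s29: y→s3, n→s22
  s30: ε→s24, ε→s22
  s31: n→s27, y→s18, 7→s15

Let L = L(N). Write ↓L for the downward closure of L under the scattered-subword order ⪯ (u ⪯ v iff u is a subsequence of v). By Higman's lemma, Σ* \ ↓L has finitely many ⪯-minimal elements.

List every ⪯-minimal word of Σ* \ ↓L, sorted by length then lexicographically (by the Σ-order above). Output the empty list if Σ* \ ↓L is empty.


Antichain: [dn].

|Q|=32, |F|=2, |δ|=82 (43 ε).
min D↑ (3 st, q0=0, F={2}): 0:n→0,d→1,7→0,y→0 1:n→2,d→1,7→1,y→1 2:n→2,d→2,7→2,y→2 [Hopcroft].
'dn': run [6, 5, 4] end={s1,s13,s26,s9} rej; 2/2 del acc.
1 words, ⪯-incomp.
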